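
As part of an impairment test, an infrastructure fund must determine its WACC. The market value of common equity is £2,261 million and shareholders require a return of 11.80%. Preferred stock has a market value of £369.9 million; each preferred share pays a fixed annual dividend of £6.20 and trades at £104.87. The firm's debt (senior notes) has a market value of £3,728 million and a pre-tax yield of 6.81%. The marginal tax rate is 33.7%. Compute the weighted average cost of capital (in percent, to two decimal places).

7.19%

Cost of preferred: Rp = 6.2 / 104.87 = 5.9121%.
Total capital V = 2261 + 369.9 + 3728 = 6358.9.
Equity: weight = 2261/6358.9 = 0.3556; cost = 11.8%.
Preferred: weight = 369.9/6358.9 = 0.0582; cost = 5.9121%.
Senior notes: weight = 3728/6358.9 = 0.5863; after-tax cost = 6.81% × (1 − 33.7%) = 4.5150%.
WACC = 0.3556 × 11.8000% + 0.0582 × 5.9121% + 0.5863 × 4.5150% = 7.1866%.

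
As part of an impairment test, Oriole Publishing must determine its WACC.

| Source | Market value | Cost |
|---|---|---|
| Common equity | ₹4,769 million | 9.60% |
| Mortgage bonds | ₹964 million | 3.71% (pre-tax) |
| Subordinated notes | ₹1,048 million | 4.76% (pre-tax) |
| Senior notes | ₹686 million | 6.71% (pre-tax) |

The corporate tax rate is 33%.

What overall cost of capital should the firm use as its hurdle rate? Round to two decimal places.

Total capital V = 4769 + 964 + 1048 + 686 = 7467.
Equity: weight = 4769/7467 = 0.6387; cost = 9.6%.
Mortgage bonds: weight = 964/7467 = 0.1291; after-tax cost = 3.71% × (1 − 33%) = 2.4857%.
Subordinated notes: weight = 1048/7467 = 0.1404; after-tax cost = 4.76% × (1 − 33%) = 3.1892%.
Senior notes: weight = 686/7467 = 0.0919; after-tax cost = 6.71% × (1 − 33%) = 4.4957%.
WACC = 0.6387 × 9.6000% + 0.1291 × 2.4857% + 0.1404 × 3.1892% + 0.0919 × 4.4957% = 7.3128%.

7.31%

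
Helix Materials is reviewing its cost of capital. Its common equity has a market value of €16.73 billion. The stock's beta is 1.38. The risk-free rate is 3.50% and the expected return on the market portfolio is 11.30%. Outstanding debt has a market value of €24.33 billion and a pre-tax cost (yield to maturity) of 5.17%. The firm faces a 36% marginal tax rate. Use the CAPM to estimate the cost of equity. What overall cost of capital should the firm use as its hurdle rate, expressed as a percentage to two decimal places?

7.77%

Market risk premium = 11.3% − 3.5% = 7.8%.
Cost of equity via CAPM: Re = 3.5% + 1.38 × 7.8% = 14.2640%.
Total capital V = 16.73 + 24.33 = 41.06.
Equity: weight = 16.73/41.06 = 0.4075; cost = 14.264%.
Debt: weight = 24.33/41.06 = 0.5925; after-tax cost = 5.17% × (1 − 36%) = 3.3088%.
WACC = 0.4075 × 14.2640% + 0.5925 × 3.3088% = 7.7725%.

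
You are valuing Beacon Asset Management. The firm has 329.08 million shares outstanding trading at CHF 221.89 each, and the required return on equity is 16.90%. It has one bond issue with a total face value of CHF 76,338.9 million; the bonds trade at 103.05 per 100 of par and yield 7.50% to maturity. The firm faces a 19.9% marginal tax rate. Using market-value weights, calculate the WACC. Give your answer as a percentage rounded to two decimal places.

11.25%

Market value of equity E = 221.89 × 329.08m = 73019.5612m. Market value of debt D = 76338.9m × 103.05/100 = 78667.23645m.
Total capital V = 73019.5612 + 78667.23645 = 151686.79765.
Equity: weight = 73019.5612/151686.79765 = 0.4814; cost = 16.9%.
Bonds outstanding: weight = 78667.23645/151686.79765 = 0.5186; after-tax cost = 7.5% × (1 − 19.9%) = 6.0075%.
WACC = 0.4814 × 16.9000% + 0.5186 × 6.0075% = 11.2510%.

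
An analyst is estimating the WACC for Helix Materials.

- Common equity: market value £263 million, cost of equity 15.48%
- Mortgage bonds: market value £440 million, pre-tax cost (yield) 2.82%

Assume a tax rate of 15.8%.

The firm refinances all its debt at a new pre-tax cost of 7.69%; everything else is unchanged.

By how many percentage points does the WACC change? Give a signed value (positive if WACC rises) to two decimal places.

Current WACC:
Total capital V = 263 + 440 = 703.
Equity: weight = 263/703 = 0.3741; cost = 15.48%.
Mortgage bonds: weight = 440/703 = 0.6259; after-tax cost = 2.82% × (1 − 15.8%) = 2.3744%.
WACC = 0.3741 × 15.4800% + 0.6259 × 2.3744% = 7.2774%.
After the change:
Total capital V = 263 + 440 = 703.
Equity: weight = 263/703 = 0.3741; cost = 15.48%.
Mortgage bonds: weight = 440/703 = 0.6259; after-tax cost = 7.69% × (1 − 15.8%) = 6.4750%.
WACC = 0.3741 × 15.4800% + 0.6259 × 6.4750% = 9.8439%.
Change in WACC = 9.8439% − 7.2774% = 2.5665 pp.

+2.57 pp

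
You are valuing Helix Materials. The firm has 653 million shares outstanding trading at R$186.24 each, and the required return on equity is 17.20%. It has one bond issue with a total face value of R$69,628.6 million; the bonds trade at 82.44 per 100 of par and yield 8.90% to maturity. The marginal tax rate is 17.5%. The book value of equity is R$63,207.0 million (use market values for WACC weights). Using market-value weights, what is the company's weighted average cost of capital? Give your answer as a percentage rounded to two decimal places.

14.04%

Market value of equity E = 186.24 × 653m = 121614.72m. Market value of debt D = 69628.6m × 82.44/100 = 57401.81784m.
Total capital V = 121614.72 + 57401.81784 = 179016.53784.
Equity: weight = 121614.72/179016.53784 = 0.6793; cost = 17.2%.
Bonds outstanding: weight = 57401.81784/179016.53784 = 0.3207; after-tax cost = 8.9% × (1 − 17.5%) = 7.3425%.
WACC = 0.6793 × 17.2000% + 0.3207 × 7.3425% = 14.0392%.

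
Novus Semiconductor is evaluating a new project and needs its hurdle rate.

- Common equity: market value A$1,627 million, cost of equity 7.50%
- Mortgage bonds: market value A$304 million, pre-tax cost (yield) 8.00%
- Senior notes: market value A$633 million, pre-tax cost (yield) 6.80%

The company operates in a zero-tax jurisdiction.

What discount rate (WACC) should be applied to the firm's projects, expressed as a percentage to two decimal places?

7.39%

Total capital V = 1627 + 304 + 633 = 2564.
Equity: weight = 1627/2564 = 0.6346; cost = 7.5%.
Mortgage bonds: weight = 304/2564 = 0.1186; after-tax cost = 8% × (1 − 0%) = 8.0000%.
Senior notes: weight = 633/2564 = 0.2469; after-tax cost = 6.8% × (1 − 0%) = 6.8000%.
WACC = 0.6346 × 7.5000% + 0.1186 × 8.0000% + 0.2469 × 6.8000% = 7.3865%.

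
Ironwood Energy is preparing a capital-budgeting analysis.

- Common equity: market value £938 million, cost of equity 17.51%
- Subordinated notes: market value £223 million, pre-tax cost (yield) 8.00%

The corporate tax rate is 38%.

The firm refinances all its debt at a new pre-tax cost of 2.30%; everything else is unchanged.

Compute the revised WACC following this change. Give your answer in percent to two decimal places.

After the change:
Total capital V = 938 + 223 = 1161.
Equity: weight = 938/1161 = 0.8079; cost = 17.51%.
Subordinated notes: weight = 223/1161 = 0.1921; after-tax cost = 2.3% × (1 − 38%) = 1.4260%.
WACC = 0.8079 × 17.5100% + 0.1921 × 1.4260% = 14.4207%.

14.42%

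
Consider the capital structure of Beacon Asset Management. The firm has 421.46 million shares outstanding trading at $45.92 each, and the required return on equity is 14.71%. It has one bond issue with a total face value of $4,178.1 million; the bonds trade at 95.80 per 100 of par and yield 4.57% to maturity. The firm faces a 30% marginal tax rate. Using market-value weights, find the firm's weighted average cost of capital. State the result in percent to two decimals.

12.74%

Market value of equity E = 45.92 × 421.46m = 19353.4432m. Market value of debt D = 4178.1m × 95.8/100 = 4002.6198m.
Total capital V = 19353.4432 + 4002.6198 = 23356.063.
Equity: weight = 19353.4432/23356.063 = 0.8286; cost = 14.71%.
Bonds outstanding: weight = 4002.6198/23356.063 = 0.1714; after-tax cost = 4.57% × (1 − 30%) = 3.1990%.
WACC = 0.8286 × 14.7100% + 0.1714 × 3.1990% = 12.7373%.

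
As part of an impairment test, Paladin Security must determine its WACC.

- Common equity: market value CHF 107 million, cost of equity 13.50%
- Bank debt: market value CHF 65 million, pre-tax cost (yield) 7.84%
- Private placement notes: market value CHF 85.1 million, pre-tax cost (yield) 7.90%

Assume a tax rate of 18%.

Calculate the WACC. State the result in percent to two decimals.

Total capital V = 107 + 65 + 85.1 = 257.1.
Equity: weight = 107/257.1 = 0.4162; cost = 13.5%.
Bank debt: weight = 65/257.1 = 0.2528; after-tax cost = 7.84% × (1 − 18%) = 6.4288%.
Private placement notes: weight = 85.1/257.1 = 0.3310; after-tax cost = 7.9% × (1 − 18%) = 6.4780%.
WACC = 0.4162 × 13.5000% + 0.2528 × 6.4288% + 0.3310 × 6.4780% = 9.3880%.

9.39%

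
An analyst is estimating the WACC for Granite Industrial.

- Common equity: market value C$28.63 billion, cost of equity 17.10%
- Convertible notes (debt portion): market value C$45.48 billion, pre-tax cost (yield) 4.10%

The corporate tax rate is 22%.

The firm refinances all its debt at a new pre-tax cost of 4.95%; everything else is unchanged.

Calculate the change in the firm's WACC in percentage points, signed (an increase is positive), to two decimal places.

Current WACC:
Total capital V = 28.63 + 45.48 = 74.11.
Equity: weight = 28.63/74.11 = 0.3863; cost = 17.1%.
Convertible notes (debt portion): weight = 45.48/74.11 = 0.6137; after-tax cost = 4.1% × (1 − 22%) = 3.1980%.
WACC = 0.3863 × 17.1000% + 0.6137 × 3.1980% = 8.5686%.
After the change:
Total capital V = 28.63 + 45.48 = 74.11.
Equity: weight = 28.63/74.11 = 0.3863; cost = 17.1%.
Convertible notes (debt portion): weight = 45.48/74.11 = 0.6137; after-tax cost = 4.95% × (1 − 22%) = 3.8610%.
WACC = 0.3863 × 17.1000% + 0.6137 × 3.8610% = 8.9755%.
Change in WACC = 8.9755% − 8.5686% = 0.4069 pp.

+0.41 pp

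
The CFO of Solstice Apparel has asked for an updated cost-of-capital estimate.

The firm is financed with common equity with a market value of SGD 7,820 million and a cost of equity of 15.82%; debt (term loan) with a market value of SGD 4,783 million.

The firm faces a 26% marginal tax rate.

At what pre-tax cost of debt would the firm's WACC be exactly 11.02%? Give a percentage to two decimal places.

4.29%

Total capital V = 7820 + 4783 = 12603.
Equity weight = 7820/12603 = 0.6205.
Term loan weight = 4783/12603 = 0.3795.
Equity contribution = 0.6205 × 15.82% = 9.8161%.
Remaining for debt = 11.02% − 9.8161% = 1.2039%.
Rd × (1 − 26%) × 0.3795 = 1.2039%  ⇒  Rd = 4.2868%.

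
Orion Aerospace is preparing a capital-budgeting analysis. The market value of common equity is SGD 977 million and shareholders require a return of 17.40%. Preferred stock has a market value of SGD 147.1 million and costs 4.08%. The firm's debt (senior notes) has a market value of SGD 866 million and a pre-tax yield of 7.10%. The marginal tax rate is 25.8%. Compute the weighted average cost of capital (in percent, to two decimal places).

11.14%

Total capital V = 977 + 147.1 + 866 = 1990.1.
Equity: weight = 977/1990.1 = 0.4909; cost = 17.4%.
Preferred: weight = 147.1/1990.1 = 0.0739; cost = 4.08%.
Senior notes: weight = 866/1990.1 = 0.4352; after-tax cost = 7.1% × (1 − 25.8%) = 5.2682%.
WACC = 0.4909 × 17.4000% + 0.0739 × 4.0800% + 0.4352 × 5.2682% = 11.1362%.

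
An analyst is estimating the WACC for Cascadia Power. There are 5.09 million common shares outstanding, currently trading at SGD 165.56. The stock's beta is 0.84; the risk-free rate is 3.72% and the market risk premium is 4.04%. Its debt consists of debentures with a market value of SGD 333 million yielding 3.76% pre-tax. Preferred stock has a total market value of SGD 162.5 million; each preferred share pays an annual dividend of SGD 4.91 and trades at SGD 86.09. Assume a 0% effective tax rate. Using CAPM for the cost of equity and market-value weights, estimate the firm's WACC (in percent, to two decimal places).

Cost of equity via CAPM: Re = 3.72% + 0.84 × 4.04% = 7.1136%.
Cost of preferred: Rp = 4.91 / 86.09 = 5.7033%.
Market value of equity E = 165.56 × 5.09m = 842.7004m.
Total capital V = 842.7004 + 162.5 + 333 = 1338.2004.
Equity: weight = 842.7004/1338.2004 = 0.6297; cost = 7.1136%.
Preferred: weight = 162.5/1338.2004 = 0.1214; cost = 5.7033%.
Debentures: weight = 333/1338.2004 = 0.2488; after-tax cost = 3.76% × (1 − 0%) = 3.7600%.
WACC = 0.6297 × 7.1136% + 0.1214 × 5.7033% + 0.2488 × 3.7600% = 6.1078%.

6.11%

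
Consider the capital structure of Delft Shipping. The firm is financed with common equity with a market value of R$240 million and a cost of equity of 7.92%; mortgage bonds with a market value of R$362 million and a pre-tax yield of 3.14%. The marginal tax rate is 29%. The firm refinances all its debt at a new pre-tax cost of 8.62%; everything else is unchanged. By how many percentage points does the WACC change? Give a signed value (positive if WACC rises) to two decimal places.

Current WACC:
Total capital V = 240 + 362 = 602.
Equity: weight = 240/602 = 0.3987; cost = 7.92%.
Mortgage bonds: weight = 362/602 = 0.6013; after-tax cost = 3.14% × (1 − 29%) = 2.2294%.
WACC = 0.3987 × 7.9200% + 0.6013 × 2.2294% = 4.4981%.
After the change:
Total capital V = 240 + 362 = 602.
Equity: weight = 240/602 = 0.3987; cost = 7.92%.
Mortgage bonds: weight = 362/602 = 0.6013; after-tax cost = 8.62% × (1 − 29%) = 6.1202%.
WACC = 0.3987 × 7.9200% + 0.6013 × 6.1202% = 6.8377%.
Change in WACC = 6.8377% − 4.4981% = 2.3397 pp.

+2.34 pp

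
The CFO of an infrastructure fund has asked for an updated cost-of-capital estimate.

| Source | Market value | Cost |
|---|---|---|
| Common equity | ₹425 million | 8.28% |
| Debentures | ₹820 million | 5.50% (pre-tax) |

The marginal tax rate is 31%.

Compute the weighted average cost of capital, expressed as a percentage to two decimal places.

Total capital V = 425 + 820 = 1245.
Equity: weight = 425/1245 = 0.3414; cost = 8.28%.
Debentures: weight = 820/1245 = 0.6586; after-tax cost = 5.5% × (1 − 31%) = 3.7950%.
WACC = 0.3414 × 8.2800% + 0.6586 × 3.7950% = 5.3260%.

5.33%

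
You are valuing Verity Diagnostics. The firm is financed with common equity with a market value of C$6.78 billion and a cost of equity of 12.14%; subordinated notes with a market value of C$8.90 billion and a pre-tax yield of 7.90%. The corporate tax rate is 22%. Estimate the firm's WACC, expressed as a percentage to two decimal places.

Total capital V = 6.78 + 8.9 = 15.68.
Equity: weight = 6.78/15.68 = 0.4324; cost = 12.14%.
Subordinated notes: weight = 8.9/15.68 = 0.5676; after-tax cost = 7.9% × (1 − 22%) = 6.1620%.
WACC = 0.4324 × 12.1400% + 0.5676 × 6.1620% = 8.7469%.

8.75%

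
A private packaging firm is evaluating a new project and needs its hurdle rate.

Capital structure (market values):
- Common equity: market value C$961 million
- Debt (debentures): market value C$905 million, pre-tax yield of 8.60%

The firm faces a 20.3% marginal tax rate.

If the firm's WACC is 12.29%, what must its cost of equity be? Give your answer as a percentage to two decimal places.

Total capital V = 961 + 905 = 1866.
Equity weight = 961/1866 = 0.5150.
Debentures weight = 905/1866 = 0.4850.
Debt contribution = 0.4850 × 8.6% × (1 − 20.3%) = 3.3243%.
Required equity contribution = 12.29% − 3.3243% = 8.9657%.
Re = 8.9657% / 0.5150 = 17.4090%.

17.41%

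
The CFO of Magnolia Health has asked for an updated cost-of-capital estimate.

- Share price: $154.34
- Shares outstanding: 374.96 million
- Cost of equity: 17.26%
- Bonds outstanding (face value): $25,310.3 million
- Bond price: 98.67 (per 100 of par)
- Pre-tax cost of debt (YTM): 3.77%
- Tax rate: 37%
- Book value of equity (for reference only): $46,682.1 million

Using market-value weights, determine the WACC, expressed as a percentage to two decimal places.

12.77%

Market value of equity E = 154.34 × 374.96m = 57871.3264m. Market value of debt D = 25310.3m × 98.67/100 = 24973.67301m.
Total capital V = 57871.3264 + 24973.67301 = 82844.99941.
Equity: weight = 57871.3264/82844.99941 = 0.6985; cost = 17.26%.
Bonds outstanding: weight = 24973.67301/82844.99941 = 0.3015; after-tax cost = 3.77% × (1 − 37%) = 2.3751%.
WACC = 0.6985 × 17.2600% + 0.3015 × 2.3751% = 12.7729%.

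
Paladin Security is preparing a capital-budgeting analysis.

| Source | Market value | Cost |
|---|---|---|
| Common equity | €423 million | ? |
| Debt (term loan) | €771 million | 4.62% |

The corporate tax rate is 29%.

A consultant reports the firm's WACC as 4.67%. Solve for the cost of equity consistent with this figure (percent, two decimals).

7.20%

Total capital V = 423 + 771 = 1194.
Equity weight = 423/1194 = 0.3543.
Term loan weight = 771/1194 = 0.6457.
Debt contribution = 0.6457 × 4.62% × (1 − 29%) = 2.1181%.
Required equity contribution = 4.67% − 2.1181% = 2.5519%.
Re = 2.5519% / 0.3543 = 7.2032%.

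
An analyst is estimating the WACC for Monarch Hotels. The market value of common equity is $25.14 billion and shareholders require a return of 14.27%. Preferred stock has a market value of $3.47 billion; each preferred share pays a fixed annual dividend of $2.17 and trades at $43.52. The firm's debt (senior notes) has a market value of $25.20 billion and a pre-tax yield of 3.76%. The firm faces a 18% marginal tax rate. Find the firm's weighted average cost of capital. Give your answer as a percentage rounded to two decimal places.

8.43%

Cost of preferred: Rp = 2.17 / 43.52 = 4.9862%.
Total capital V = 25.14 + 3.47 + 25.2 = 53.81.
Equity: weight = 25.14/53.81 = 0.4672; cost = 14.27%.
Preferred: weight = 3.47/53.81 = 0.0645; cost = 4.9862%.
Senior notes: weight = 25.2/53.81 = 0.4683; after-tax cost = 3.76% × (1 − 18%) = 3.0832%.
WACC = 0.4672 × 14.2700% + 0.0645 × 4.9862% + 0.4683 × 3.0832% = 8.4324%.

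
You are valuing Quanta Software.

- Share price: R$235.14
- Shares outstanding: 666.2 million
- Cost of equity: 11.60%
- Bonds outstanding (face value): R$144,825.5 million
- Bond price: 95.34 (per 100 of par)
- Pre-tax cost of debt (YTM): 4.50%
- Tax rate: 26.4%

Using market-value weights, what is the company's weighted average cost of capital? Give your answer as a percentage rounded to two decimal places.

7.72%

Market value of equity E = 235.14 × 666.2m = 156650.268m. Market value of debt D = 144825.5m × 95.34/100 = 138076.6317m.
Total capital V = 156650.268 + 138076.6317 = 294726.8997.
Equity: weight = 156650.268/294726.8997 = 0.5315; cost = 11.6%.
Bonds outstanding: weight = 138076.6317/294726.8997 = 0.4685; after-tax cost = 4.5% × (1 − 26.4%) = 3.3120%.
WACC = 0.5315 × 11.6000% + 0.4685 × 3.3120% = 7.7172%.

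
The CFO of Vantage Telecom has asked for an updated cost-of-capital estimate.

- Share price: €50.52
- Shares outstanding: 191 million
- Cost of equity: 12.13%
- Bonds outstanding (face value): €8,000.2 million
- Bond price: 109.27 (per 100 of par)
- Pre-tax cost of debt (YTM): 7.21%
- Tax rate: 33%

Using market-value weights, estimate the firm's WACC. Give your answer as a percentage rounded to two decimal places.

Market value of equity E = 50.52 × 191m = 9649.32m. Market value of debt D = 8000.2m × 109.27/100 = 8741.81854m.
Total capital V = 9649.32 + 8741.81854 = 18391.13854.
Equity: weight = 9649.32/18391.13854 = 0.5247; cost = 12.13%.
Bonds outstanding: weight = 8741.81854/18391.13854 = 0.4753; after-tax cost = 7.21% × (1 − 33%) = 4.8307%.
WACC = 0.5247 × 12.1300% + 0.4753 × 4.8307% = 8.6604%.

8.66%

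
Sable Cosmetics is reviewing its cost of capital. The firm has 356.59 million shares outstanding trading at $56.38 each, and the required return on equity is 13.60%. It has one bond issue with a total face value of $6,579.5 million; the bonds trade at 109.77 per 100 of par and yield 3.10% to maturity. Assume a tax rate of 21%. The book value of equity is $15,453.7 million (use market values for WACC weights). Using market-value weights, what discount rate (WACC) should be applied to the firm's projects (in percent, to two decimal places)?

Market value of equity E = 56.38 × 356.59m = 20104.5442m. Market value of debt D = 6579.5m × 109.77/100 = 7222.31715m.
Total capital V = 20104.5442 + 7222.31715 = 27326.86135.
Equity: weight = 20104.5442/27326.86135 = 0.7357; cost = 13.6%.
Bonds outstanding: weight = 7222.31715/27326.86135 = 0.2643; after-tax cost = 3.1% × (1 − 21%) = 2.4490%.
WACC = 0.7357 × 13.6000% + 0.2643 × 2.4490% = 10.6529%.

10.65%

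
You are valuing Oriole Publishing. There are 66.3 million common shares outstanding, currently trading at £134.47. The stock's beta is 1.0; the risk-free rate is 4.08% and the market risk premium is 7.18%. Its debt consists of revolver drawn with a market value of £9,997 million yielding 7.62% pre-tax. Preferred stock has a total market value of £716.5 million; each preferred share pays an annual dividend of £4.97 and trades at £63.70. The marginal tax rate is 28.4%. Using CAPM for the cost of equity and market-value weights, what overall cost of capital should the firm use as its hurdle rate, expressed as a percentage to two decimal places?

8.18%

Cost of equity via CAPM: Re = 4.08% + 1.0 × 7.18% = 11.2600%.
Cost of preferred: Rp = 4.97 / 63.7 = 7.8022%.
Market value of equity E = 134.47 × 66.3m = 8915.361m.
Total capital V = 8915.361 + 716.5 + 9997 = 19628.861.
Equity: weight = 8915.361/19628.861 = 0.4542; cost = 11.26%.
Preferred: weight = 716.5/19628.861 = 0.0365; cost = 7.8022%.
Revolver drawn: weight = 9997/19628.861 = 0.5093; after-tax cost = 7.62% × (1 − 28.4%) = 5.4559%.
WACC = 0.4542 × 11.2600% + 0.0365 × 7.8022% + 0.5093 × 5.4559% = 8.1778%.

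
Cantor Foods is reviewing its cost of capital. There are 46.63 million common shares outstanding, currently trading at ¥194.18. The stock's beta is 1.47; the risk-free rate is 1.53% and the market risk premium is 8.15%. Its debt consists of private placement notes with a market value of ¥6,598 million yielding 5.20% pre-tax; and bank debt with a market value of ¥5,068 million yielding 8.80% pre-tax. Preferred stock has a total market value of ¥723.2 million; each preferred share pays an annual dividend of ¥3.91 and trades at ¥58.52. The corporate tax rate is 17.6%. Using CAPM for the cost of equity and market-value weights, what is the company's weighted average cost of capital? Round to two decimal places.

Cost of equity via CAPM: Re = 1.53% + 1.47 × 8.15% = 13.5105%.
Cost of preferred: Rp = 3.91 / 58.52 = 6.6815%.
Market value of equity E = 194.18 × 46.63m = 9054.6134m.
Total capital V = 9054.6134 + 723.2 + 6598 + 5068 = 21443.8134.
Equity: weight = 9054.6134/21443.8134 = 0.4222; cost = 13.5105%.
Preferred: weight = 723.2/21443.8134 = 0.0337; cost = 6.6815%.
Private placement notes: weight = 6598/21443.8134 = 0.3077; after-tax cost = 5.2% × (1 − 17.6%) = 4.2848%.
Bank debt: weight = 5068/21443.8134 = 0.2363; after-tax cost = 8.8% × (1 − 17.6%) = 7.2512%.
WACC = 0.4222 × 13.5105% + 0.0337 × 6.6815% + 0.3077 × 4.2848% + 0.2363 × 7.2512% = 8.9622%.

8.96%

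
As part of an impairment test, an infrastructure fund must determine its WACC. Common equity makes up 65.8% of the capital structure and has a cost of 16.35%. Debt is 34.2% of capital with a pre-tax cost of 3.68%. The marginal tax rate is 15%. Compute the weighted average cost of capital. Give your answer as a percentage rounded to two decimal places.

11.83%

After-tax cost of debt = 3.68% × (1 − 15%) = 3.1280%.
WACC = 0.658 × 16.3500% + 0.342 × 3.1280% = 11.8281%.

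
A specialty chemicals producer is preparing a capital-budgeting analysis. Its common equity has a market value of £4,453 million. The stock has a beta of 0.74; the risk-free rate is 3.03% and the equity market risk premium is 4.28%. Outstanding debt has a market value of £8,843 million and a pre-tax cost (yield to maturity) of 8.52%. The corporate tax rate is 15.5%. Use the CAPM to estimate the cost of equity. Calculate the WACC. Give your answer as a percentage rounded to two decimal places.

Cost of equity via CAPM: Re = 3.03% + 0.74 × 4.28% = 6.1972%.
Total capital V = 4453 + 8843 = 13296.
Equity: weight = 4453/13296 = 0.3349; cost = 6.1972%.
Debt: weight = 8843/13296 = 0.6651; after-tax cost = 8.52% × (1 − 15.5%) = 7.1994%.
WACC = 0.3349 × 6.1972% + 0.6651 × 7.1994% = 6.8638%.

6.86%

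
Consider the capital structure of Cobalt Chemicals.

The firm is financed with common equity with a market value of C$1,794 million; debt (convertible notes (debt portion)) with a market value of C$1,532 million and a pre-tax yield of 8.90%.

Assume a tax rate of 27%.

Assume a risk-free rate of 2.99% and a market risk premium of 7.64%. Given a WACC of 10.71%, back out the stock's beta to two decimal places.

Total capital V = 1794 + 1532 = 3326.
Equity weight = 1794/3326 = 0.5394.
Convertible notes (debt portion) weight = 1532/3326 = 0.4606.
Debt contribution = 0.4606 × 8.9% × (1 − 27%) = 2.9926%.
Required equity contribution = 10.71% − 2.9926% = 7.7174%  ⇒  Re = 14.3077%.
CAPM: 14.3077% = 2.99% + β × 7.64%  ⇒  β = 1.4814.

1.48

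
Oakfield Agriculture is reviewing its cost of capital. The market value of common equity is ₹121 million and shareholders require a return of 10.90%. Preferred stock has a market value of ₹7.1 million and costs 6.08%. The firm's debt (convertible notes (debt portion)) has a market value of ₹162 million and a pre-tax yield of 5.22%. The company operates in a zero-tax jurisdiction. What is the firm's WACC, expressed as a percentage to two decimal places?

Total capital V = 121 + 7.1 + 162 = 290.1.
Equity: weight = 121/290.1 = 0.4171; cost = 10.9%.
Preferred: weight = 7.1/290.1 = 0.0245; cost = 6.08%.
Convertible notes (debt portion): weight = 162/290.1 = 0.5584; after-tax cost = 5.22% × (1 − 0%) = 5.2200%.
WACC = 0.4171 × 10.9000% + 0.0245 × 6.0800% + 0.5584 × 5.2200% = 7.6102%.

7.61%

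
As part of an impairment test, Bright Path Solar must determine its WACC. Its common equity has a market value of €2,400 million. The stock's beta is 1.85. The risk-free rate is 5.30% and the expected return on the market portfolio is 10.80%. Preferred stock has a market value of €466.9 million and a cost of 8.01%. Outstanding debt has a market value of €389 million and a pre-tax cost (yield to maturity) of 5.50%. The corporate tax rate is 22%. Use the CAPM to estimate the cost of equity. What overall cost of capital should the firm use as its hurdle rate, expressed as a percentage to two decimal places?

Market risk premium = 10.8% − 5.3% = 5.5%.
Cost of equity via CAPM: Re = 5.3% + 1.85 × 5.5% = 15.4750%.
Total capital V = 2400 + 466.9 + 389 = 3255.9.
Equity: weight = 2400/3255.9 = 0.7371; cost = 15.475%.
Preferred: weight = 466.9/3255.9 = 0.1434; cost = 8.01%.
Debt: weight = 389/3255.9 = 0.1195; after-tax cost = 5.5% × (1 − 22%) = 4.2900%.
WACC = 0.7371 × 15.4750% + 0.1434 × 8.0100% + 0.1195 × 4.2900% = 13.0682%.

13.07%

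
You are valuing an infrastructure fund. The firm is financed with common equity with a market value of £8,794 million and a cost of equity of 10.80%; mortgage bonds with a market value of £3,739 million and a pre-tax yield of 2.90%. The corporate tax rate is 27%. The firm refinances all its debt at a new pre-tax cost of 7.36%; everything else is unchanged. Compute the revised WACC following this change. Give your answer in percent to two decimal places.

9.18%

After the change:
Total capital V = 8794 + 3739 = 12533.
Equity: weight = 8794/12533 = 0.7017; cost = 10.8%.
Mortgage bonds: weight = 3739/12533 = 0.2983; after-tax cost = 7.36% × (1 − 27%) = 5.3728%.
WACC = 0.7017 × 10.8000% + 0.2983 × 5.3728% = 9.1809%.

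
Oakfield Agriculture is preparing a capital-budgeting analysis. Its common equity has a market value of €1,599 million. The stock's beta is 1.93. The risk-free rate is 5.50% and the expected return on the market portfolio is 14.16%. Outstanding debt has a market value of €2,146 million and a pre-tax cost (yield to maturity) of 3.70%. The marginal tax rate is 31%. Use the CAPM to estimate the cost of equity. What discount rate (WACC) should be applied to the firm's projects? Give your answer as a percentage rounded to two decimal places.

Market risk premium = 14.16% − 5.5% = 8.66%.
Cost of equity via CAPM: Re = 5.5% + 1.93 × 8.66% = 22.2138%.
Total capital V = 1599 + 2146 = 3745.
Equity: weight = 1599/3745 = 0.4270; cost = 22.2138%.
Debt: weight = 2146/3745 = 0.5730; after-tax cost = 3.7% × (1 − 31%) = 2.5530%.
WACC = 0.4270 × 22.2138% + 0.5730 × 2.5530% = 10.9476%.

10.95%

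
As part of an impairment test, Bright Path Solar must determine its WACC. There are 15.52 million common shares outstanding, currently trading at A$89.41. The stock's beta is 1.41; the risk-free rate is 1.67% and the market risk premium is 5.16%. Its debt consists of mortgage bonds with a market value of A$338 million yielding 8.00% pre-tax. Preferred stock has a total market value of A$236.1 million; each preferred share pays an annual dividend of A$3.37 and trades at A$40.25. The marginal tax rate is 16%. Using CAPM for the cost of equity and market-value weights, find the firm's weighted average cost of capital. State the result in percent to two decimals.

Cost of equity via CAPM: Re = 1.67% + 1.41 × 5.16% = 8.9456%.
Cost of preferred: Rp = 3.37 / 40.25 = 8.3727%.
Market value of equity E = 89.41 × 15.52m = 1387.6432m.
Total capital V = 1387.6432 + 236.1 + 338 = 1961.7432.
Equity: weight = 1387.6432/1961.7432 = 0.7074; cost = 8.9456%.
Preferred: weight = 236.1/1961.7432 = 0.1204; cost = 8.3727%.
Mortgage bonds: weight = 338/1961.7432 = 0.1723; after-tax cost = 8% × (1 − 16%) = 6.7200%.
WACC = 0.7074 × 8.9456% + 0.1204 × 8.3727% + 0.1723 × 6.7200% = 8.4932%.

8.49%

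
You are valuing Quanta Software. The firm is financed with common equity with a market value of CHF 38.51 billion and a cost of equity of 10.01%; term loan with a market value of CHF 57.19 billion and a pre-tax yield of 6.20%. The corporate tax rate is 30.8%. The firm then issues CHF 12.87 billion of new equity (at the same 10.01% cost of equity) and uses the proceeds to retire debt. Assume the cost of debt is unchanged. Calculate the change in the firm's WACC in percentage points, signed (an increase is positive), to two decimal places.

+0.77 pp

Current WACC:
Total capital V = 38.51 + 57.19 = 95.7.
Equity: weight = 38.51/95.7 = 0.4024; cost = 10.01%.
Term loan: weight = 57.19/95.7 = 0.5976; after-tax cost = 6.2% × (1 − 30.8%) = 4.2904%.
WACC = 0.4024 × 10.0100% + 0.5976 × 4.2904% = 6.5920%.
After the change:
Total capital V = 51.38 + 44.32 = 95.7.
Equity: weight = 51.38/95.7 = 0.5369; cost = 10.01%.
Term loan: weight = 44.32/95.7 = 0.4631; after-tax cost = 6.2% × (1 − 30.8%) = 4.2904%.
WACC = 0.5369 × 10.0100% + 0.4631 × 4.2904% = 7.3612%.
Change in WACC = 7.3612% − 6.5920% = 0.7692 pp.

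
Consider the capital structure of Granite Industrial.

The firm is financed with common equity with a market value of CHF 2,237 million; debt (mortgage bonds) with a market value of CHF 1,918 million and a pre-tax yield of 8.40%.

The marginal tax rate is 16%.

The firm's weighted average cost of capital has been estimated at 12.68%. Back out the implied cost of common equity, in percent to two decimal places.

17.50%

Total capital V = 2237 + 1918 = 4155.
Equity weight = 2237/4155 = 0.5384.
Mortgage bonds weight = 1918/4155 = 0.4616.
Debt contribution = 0.4616 × 8.4% × (1 − 16%) = 3.2571%.
Required equity contribution = 12.68% − 3.2571% = 9.4229%.
Re = 9.4229% / 0.5384 = 17.5020%.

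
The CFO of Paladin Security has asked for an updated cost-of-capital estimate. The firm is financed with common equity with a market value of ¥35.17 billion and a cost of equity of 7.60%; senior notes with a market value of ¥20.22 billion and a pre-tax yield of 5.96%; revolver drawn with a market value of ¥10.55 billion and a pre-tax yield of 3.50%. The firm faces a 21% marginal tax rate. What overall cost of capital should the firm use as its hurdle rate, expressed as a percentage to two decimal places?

5.94%

Total capital V = 35.17 + 20.22 + 10.55 = 65.94.
Equity: weight = 35.17/65.94 = 0.5334; cost = 7.6%.
Senior notes: weight = 20.22/65.94 = 0.3066; after-tax cost = 5.96% × (1 − 21%) = 4.7084%.
Revolver drawn: weight = 10.55/65.94 = 0.1600; after-tax cost = 3.5% × (1 − 21%) = 2.7650%.
WACC = 0.5334 × 7.6000% + 0.3066 × 4.7084% + 0.1600 × 2.7650% = 5.9397%.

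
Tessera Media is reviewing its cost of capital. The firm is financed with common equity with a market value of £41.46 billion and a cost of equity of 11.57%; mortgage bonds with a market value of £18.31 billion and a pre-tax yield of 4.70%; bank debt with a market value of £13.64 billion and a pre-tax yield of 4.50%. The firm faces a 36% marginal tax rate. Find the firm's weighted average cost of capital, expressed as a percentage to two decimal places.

Total capital V = 41.46 + 18.31 + 13.64 = 73.41.
Equity: weight = 41.46/73.41 = 0.5648; cost = 11.57%.
Mortgage bonds: weight = 18.31/73.41 = 0.2494; after-tax cost = 4.7% × (1 − 36%) = 3.0080%.
Bank debt: weight = 13.64/73.41 = 0.1858; after-tax cost = 4.5% × (1 − 36%) = 2.8800%.
WACC = 0.5648 × 11.5700% + 0.2494 × 3.0080% + 0.1858 × 2.8800% = 7.8198%.

7.82%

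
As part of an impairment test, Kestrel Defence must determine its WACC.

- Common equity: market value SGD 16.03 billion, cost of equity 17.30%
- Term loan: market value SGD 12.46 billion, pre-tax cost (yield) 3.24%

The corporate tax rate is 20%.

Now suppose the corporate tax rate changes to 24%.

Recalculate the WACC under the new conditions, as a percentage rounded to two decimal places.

10.81%

After the change:
Total capital V = 16.03 + 12.46 = 28.49.
Equity: weight = 16.03/28.49 = 0.5627; cost = 17.3%.
Term loan: weight = 12.46/28.49 = 0.4373; after-tax cost = 3.24% × (1 − 24%) = 2.4624%.
WACC = 0.5627 × 17.3000% + 0.4373 × 2.4624% = 10.8108%.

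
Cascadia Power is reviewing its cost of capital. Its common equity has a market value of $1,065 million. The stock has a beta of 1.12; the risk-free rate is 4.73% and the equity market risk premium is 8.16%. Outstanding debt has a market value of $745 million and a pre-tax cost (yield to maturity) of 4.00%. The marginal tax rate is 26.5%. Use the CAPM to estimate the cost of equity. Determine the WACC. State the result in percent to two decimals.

Cost of equity via CAPM: Re = 4.73% + 1.12 × 8.16% = 13.8692%.
Total capital V = 1065 + 745 = 1810.
Equity: weight = 1065/1810 = 0.5884; cost = 13.8692%.
Debt: weight = 745/1810 = 0.4116; after-tax cost = 4% × (1 − 26.5%) = 2.9400%.
WACC = 0.5884 × 13.8692% + 0.4116 × 2.9400% = 9.3707%.

9.37%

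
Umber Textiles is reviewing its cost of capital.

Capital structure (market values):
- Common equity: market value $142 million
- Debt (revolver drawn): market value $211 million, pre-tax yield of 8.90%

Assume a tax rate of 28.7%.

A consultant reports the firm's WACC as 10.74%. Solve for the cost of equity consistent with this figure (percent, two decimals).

Total capital V = 142 + 211 = 353.
Equity weight = 142/353 = 0.4023.
Revolver drawn weight = 211/353 = 0.5977.
Debt contribution = 0.5977 × 8.9% × (1 − 28.7%) = 3.7930%.
Required equity contribution = 10.74% − 3.7930% = 6.9470%.
Re = 6.9470% / 0.4023 = 17.2696%.

17.27%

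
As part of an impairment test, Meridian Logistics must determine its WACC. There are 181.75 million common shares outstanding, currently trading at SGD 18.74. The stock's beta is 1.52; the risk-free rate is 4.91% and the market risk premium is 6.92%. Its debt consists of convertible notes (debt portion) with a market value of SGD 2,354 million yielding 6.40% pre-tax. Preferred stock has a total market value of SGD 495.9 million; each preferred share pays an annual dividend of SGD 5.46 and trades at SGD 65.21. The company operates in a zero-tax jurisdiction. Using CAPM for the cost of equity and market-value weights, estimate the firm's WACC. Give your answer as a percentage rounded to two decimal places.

11.47%

Cost of equity via CAPM: Re = 4.91% + 1.52 × 6.92% = 15.4284%.
Cost of preferred: Rp = 5.46 / 65.21 = 8.3729%.
Market value of equity E = 18.74 × 181.75m = 3405.995m.
Total capital V = 3405.995 + 495.9 + 2354 = 6255.895.
Equity: weight = 3405.995/6255.895 = 0.5444; cost = 15.4284%.
Preferred: weight = 495.9/6255.895 = 0.0793; cost = 8.3729%.
Convertible notes (debt portion): weight = 2354/6255.895 = 0.3763; after-tax cost = 6.4% × (1 − 0%) = 6.4000%.
WACC = 0.5444 × 15.4284% + 0.0793 × 8.3729% + 0.3763 × 6.4000% = 11.4719%.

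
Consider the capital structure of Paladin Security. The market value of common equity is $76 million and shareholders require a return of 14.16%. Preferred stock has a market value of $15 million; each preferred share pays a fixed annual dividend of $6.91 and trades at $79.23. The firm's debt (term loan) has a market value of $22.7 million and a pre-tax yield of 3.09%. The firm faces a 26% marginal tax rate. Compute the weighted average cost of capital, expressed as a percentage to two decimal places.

Cost of preferred: Rp = 6.91 / 79.23 = 8.7214%.
Total capital V = 76 + 15 + 22.7 = 113.7.
Equity: weight = 76/113.7 = 0.6684; cost = 14.16%.
Preferred: weight = 15/113.7 = 0.1319; cost = 8.7214%.
Term loan: weight = 22.7/113.7 = 0.1996; after-tax cost = 3.09% × (1 − 26%) = 2.2866%.
WACC = 0.6684 × 14.1600% + 0.1319 × 8.7214% + 0.1996 × 2.2866% = 11.0720%.

11.07%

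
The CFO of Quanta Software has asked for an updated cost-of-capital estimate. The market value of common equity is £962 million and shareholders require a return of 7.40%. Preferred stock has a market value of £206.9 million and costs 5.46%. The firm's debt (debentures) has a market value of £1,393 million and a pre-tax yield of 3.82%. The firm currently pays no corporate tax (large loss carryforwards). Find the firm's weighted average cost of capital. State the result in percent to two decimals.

5.30%

Total capital V = 962 + 206.9 + 1393 = 2561.9.
Equity: weight = 962/2561.9 = 0.3755; cost = 7.4%.
Preferred: weight = 206.9/2561.9 = 0.0808; cost = 5.46%.
Debentures: weight = 1393/2561.9 = 0.5437; after-tax cost = 3.82% × (1 − 0%) = 3.8200%.
WACC = 0.3755 × 7.4000% + 0.0808 × 5.4600% + 0.5437 × 3.8200% = 5.2967%.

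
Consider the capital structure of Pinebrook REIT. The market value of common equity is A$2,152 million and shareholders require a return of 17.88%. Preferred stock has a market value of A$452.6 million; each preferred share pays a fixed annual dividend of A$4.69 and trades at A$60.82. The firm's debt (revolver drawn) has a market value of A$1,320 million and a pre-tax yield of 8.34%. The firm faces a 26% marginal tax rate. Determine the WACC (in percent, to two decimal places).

Cost of preferred: Rp = 4.69 / 60.82 = 7.7113%.
Total capital V = 2152 + 452.6 + 1320 = 3924.6.
Equity: weight = 2152/3924.6 = 0.5483; cost = 17.88%.
Preferred: weight = 452.6/3924.6 = 0.1153; cost = 7.7113%.
Revolver drawn: weight = 1320/3924.6 = 0.3363; after-tax cost = 8.34% × (1 − 26%) = 6.1716%.
WACC = 0.5483 × 17.8800% + 0.1153 × 7.7113% + 0.3363 × 6.1716% = 12.7693%.

12.77%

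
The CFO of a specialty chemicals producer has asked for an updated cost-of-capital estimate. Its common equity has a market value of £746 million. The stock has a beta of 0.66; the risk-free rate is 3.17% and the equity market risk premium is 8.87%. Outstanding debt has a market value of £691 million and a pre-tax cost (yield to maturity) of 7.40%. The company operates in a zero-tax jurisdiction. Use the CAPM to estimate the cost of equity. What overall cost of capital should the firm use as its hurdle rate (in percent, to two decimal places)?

8.24%

Cost of equity via CAPM: Re = 3.17% + 0.66 × 8.87% = 9.0242%.
Total capital V = 746 + 691 = 1437.
Equity: weight = 746/1437 = 0.5191; cost = 9.0242%.
Debt: weight = 691/1437 = 0.4809; after-tax cost = 7.4% × (1 − 0%) = 7.4000%.
WACC = 0.5191 × 9.0242% + 0.4809 × 7.4000% = 8.2432%.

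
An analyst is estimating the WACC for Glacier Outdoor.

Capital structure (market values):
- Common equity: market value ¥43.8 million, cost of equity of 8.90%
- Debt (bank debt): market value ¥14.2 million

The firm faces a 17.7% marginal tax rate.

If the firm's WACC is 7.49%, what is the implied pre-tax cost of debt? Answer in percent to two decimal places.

3.82%

Total capital V = 43.8 + 14.2 = 58.
Equity weight = 43.8/58 = 0.7552.
Bank debt weight = 14.2/58 = 0.2448.
Equity contribution = 0.7552 × 8.9% = 6.7210%.
Remaining for debt = 7.49% − 6.7210% = 0.7690%.
Rd × (1 − 17.7%) × 0.2448 = 0.7690%  ⇒  Rd = 3.8163%.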